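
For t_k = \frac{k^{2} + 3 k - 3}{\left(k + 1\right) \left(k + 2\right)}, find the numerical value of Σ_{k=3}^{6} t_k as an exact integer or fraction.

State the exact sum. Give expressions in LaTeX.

Σ = 27/8

t_(k+1)/t_k = (k + 1)*(3*k + (k + 1)**2)/((k + 3)*(k**2 + 3*k - 3)).
Factor: A=k + 1; B=k + 3; C=k**2 + 3*k - 3.
Solve (k + 1)·f(k+1) − (k + 2)·f(k) = k**2 + 3*k - 3.
deg f ≤ 2 (via 1,1,2).
Solving with deg f ≤ 2: f(k) = k*(k - 4).
So s_k = (B(k−1)f/C)·t_k = (k*(k - 4)*(k + 2)/(k**2 + 3*k - 3))·t_k = k*(k - 4)/(k + 1).
Verify: (k**2 + 3*k - 3)/(k**2 + 3*k + 2) matches t_k.
Telescoping: Σ = s_(7) − s_(3) = 21/8 − (-3/4) = 27/8.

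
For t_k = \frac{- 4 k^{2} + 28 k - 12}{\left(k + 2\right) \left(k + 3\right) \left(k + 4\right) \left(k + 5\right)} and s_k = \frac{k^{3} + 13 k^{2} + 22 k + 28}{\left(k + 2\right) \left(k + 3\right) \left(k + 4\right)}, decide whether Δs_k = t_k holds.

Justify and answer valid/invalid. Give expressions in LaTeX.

valid; difference matches t_k

s_(k+1) = (22*k + (k + 1)**3 + 13*(k + 1)**2 + 50)/((k + 3)*(k + 4)*(k + 5))
s_(k+1) − s_k = 4*(-k**2 + 7*k - 3)/(k**4 + 14*k**3 + 71*k**2 + 154*k + 120)
(s_(k+1) − s_k) − t_k = 0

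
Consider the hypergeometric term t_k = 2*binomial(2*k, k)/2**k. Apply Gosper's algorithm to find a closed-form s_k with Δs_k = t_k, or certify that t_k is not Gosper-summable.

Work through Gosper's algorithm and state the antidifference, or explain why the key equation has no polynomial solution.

none (Gosper's algorithm certifies no s_k)

Step 1: r(k) = (2*k + 1)/(k + 1).
Normal form (A,B,C) = (2*k + 1, k + 1, 1).
Solve (2*k + 1)·f(k+1) − (k)·f(k) = 1.
d = -1 from the (1,1,0) case.
d = -1 < 0 ⇒ no nonzero polynomial f; not summable.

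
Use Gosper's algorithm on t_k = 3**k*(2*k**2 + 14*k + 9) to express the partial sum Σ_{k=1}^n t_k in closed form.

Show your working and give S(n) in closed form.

r(k) = 3*(2*k**2 + 18*k + 25)/(2*k**2 + 14*k + 9) after simplifying.
A = 3, B = 1, C = k**2 + 7*k + 9/2.
Key eq: (3)·f(k+1) = (1)·f(k) + (k**2 + 7*k + 9/2).
deg f ≤ 2 (via 0,0,2).
Match coefficients ⇒ f(k) = (k**2 + 4*k - 3)/2.
Certificate R = B(k−1)f/C = (k**2 + 4*k - 3)/(2*k**2 + 14*k + 9) gives s_k = 3**k*(k**2 + 4*k - 3).
Verify: 3**k*(2*k**2 + 14*k + 9) matches t_k.
Evaluate: s_(n+1) = 3**(n + 1)*(n**2 + 6*n + 2); subtract s_(1) = 6 ⇒ S(n) = 3*3**n*n**2 + 18*3**n*n + 6*3**n - 6.

S(n) = 3*3**n*n**2 + 18*3**n*n + 6*3**n - 6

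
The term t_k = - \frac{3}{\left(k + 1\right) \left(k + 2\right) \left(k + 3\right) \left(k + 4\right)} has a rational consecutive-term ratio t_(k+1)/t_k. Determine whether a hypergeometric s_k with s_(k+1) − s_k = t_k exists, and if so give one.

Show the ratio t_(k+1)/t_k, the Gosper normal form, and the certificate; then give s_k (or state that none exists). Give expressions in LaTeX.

s_k = \frac{k \left(- k^{2} - 6 k - 11\right)}{6 \left(k + 1\right) \left(k + 2\right) \left(k + 3\right)}

Compute t_(k+1)/t_k: get (k + 1)/(k + 5).
So A=k + 1 and B=k + 5, with C=1.
Need (k + 1)·f(k+1) − (k + 4)·f(k) = 1.
deg f ≤ 3 (via 1,1,0).
Solving with deg f ≤ 3: f(k) = k*(k**2 + 6*k + 11)/18.
So s_k = (B(k−1)f/C)·t_k = (k*(k + 4)*(k**2 + 6*k + 11)/18)·t_k = k*(-k**2 - 6*k - 11)/(6*(k + 1)*(k + 2)*(k + 3)).
s_(k+1) − s_k = -3/(k**4 + 10*k**3 + 35*k**2 + 50*k + 24) = t_k.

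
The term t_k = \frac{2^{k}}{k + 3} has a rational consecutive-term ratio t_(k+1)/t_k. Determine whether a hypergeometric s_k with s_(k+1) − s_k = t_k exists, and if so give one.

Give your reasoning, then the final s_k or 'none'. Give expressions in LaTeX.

The ratio is 2*(k + 3)/(k + 4).
Normal form (A,B,C) = (2*k + 6, k + 4, 1).
Need (2*k + 6)·f(k+1) − (k + 3)·f(k) = 1.
d = -1 from the (1,1,0) case.
Negative degree bound (-1): no f exists, t_k not Gosper-summable.

none — t_k is not Gosper-summable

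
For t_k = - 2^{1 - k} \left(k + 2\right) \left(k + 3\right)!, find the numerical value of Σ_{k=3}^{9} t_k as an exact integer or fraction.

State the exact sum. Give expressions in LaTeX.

Σ = -24323940

The ratio is (k + 3)*(k + 4)/(2*(k + 2)).
A = k/2 + 2, B = 1, C = k + 2.
Set up (k/2 + 2)·f(k+1) − (1)·f(k) − (k + 2) = 0.
From deg A=1, deg B=0, deg C=1: d=0.
Solving with deg f ≤ 0: f(k) = 2.
So s_k = (B(k−1)f/C)·t_k = (2/(k + 2))·t_k = -2**(2 - k)*factorial(k + 3).
Verify: -2**(1 - k)*(k + 2)*factorial(k + 3) matches t_k.
Sum = s_(10) − s_(3); s_(10) = -24324300, s_(3) = -360 ⇒ -24323940.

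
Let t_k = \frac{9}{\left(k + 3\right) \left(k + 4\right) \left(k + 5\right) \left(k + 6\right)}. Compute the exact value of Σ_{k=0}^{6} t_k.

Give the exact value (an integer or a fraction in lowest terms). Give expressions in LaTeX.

Σ = 21/440

The ratio is (k + 3)/(k + 7).
So A=k + 3 and B=k + 7, with C=1.
Set up (k + 3)·f(k+1) − (k + 6)·f(k) − (1) = 0.
deg f ≤ 3 (via 1,1,0).
Match coefficients ⇒ f(k) = k*(k**2 + 12*k + 47)/180.
Get s_k = R·t_k = k*(k**2 + 12*k + 47)/(20*(k + 3)*(k + 4)*(k + 5)) with R(k) = B(k−1)f(k)/C(k) = k*(k + 6)*(k**2 + 12*k + 47)/180.
Δs = 9/(k**4 + 18*k**3 + 119*k**2 + 342*k + 360), as required.
Sum = s_(7) − s_(0); s_(7) = 21/440, s_(0) = 0 ⇒ 21/440.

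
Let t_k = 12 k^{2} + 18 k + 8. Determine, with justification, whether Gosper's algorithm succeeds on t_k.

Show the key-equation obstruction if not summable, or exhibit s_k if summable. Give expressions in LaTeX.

Compute t_(k+1)/t_k: get (6*k**2 + 21*k + 19)/(6*k**2 + 9*k + 4).
Normal form (A,B,C) = (1, 1, k**2 + 3*k/2 + 2/3).
Set up (1)·f(k+1) − (1)·f(k) − (k**2 + 3*k/2 + 2/3) = 0.
d = 3 from the (0,0,2) case.
Solve for f: f(k) = k*(4*k**2 + 3*k + 1)/12 (degree 3 ≤ 3).
So s_k = (B(k−1)f/C)·t_k = (k*(4*k**2 + 3*k + 1)/(2*(6*k**2 + 9*k + 4)))·t_k = k*(4*k**2 + 3*k + 1).
Verify: 12*k**2 + 18*k + 8 matches t_k.

Yes. s_k = k \left(4 k^{2} + 3 k + 1\right).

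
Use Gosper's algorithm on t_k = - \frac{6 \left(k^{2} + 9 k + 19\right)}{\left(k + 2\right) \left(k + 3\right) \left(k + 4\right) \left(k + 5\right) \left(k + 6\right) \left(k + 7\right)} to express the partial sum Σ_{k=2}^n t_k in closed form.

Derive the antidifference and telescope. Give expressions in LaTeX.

t_(k+1)/t_k = (k + 2)*(9*k + (k + 1)**2 + 28)/((k + 8)*(k**2 + 9*k + 19)).
Factor: A=k + 2; B=k + 8; C=k**2 + 9*k + 19.
Set up (k + 2)·f(k+1) − (k + 7)·f(k) − (k**2 + 9*k + 19) = 0.
d = 5 from the (1,1,2) case.
A polynomial solution: f(k) = k*(k + 3)*(k + 5)*(k**2 + 12*k + 44)/144.
Get s_k = R·t_k = k*(-k**2 - 12*k - 44)/(24*(k**3 + 12*k**2 + 44*k + 48)) with R(k) = B(k−1)f(k)/C(k) = k*(k + 3)*(k + 5)*(k + 7)*(k**2 + 12*k + 44)/(144*(k**2 + 9*k + 19)).
s_(k+1) − s_k = 6*(-k**2 - 9*k - 19)/(k**6 + 27*k**5 + 295*k**4 + 1665*k**3 + 5104*k**2 + 8028*k + 5040) = t_k.
Σ_(k=2)^n t_k = s_(n+1) − s_(2) = ((-n**3 - 15*n**2 - 71*n - 57)/(24*(n**3 + 15*n**2 + 71*n + 105))) − (-1/32), i.e. (-n**3 - 15*n**2 - 71*n + 87)/(96*(n**3 + 15*n**2 + 71*n + 105)).

S(n) = \frac{- n^{3} - 15 n^{2} - 71 n + 87}{96 \left(n^{3} + 15 n^{2} + 71 n + 105\right)}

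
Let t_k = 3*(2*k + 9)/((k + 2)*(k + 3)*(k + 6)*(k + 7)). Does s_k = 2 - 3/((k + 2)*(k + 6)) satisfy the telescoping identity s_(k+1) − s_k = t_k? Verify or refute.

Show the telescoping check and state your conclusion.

valid (s_(k+1) − s_k reduces to t_k)

s_(k+1) = 2 - 3/((k + 3)*(k + 7))
s_(k+1) − s_k = 3*(2*k + 9)/(k**4 + 18*k**3 + 113*k**2 + 288*k + 252)
(s_(k+1) − s_k) − t_k = 0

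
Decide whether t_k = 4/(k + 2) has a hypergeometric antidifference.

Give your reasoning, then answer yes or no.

Ratio r(k) = (k + 2)/(k + 3).
Take A(k)=k + 2, B(k)=k + 3, C(k)=1.
Key eq: (k + 2)·f(k+1) = (k + 2)·f(k) + (1).
Degrees (1,1,0) ⇒ d ≤ 0.
Put f(k) = c0: A·f(k+1) − B(k−1)·f(k) − C = -1; need -1 = 0 — inconsistent ⇒ no f, not summable.

No — t_k has no hypergeometric antidifference.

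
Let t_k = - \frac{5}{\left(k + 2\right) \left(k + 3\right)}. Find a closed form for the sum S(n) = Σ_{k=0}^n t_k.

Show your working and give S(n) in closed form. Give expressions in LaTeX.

Compute t_(k+1)/t_k: get (k + 2)/(k + 4).
Factor: A=k + 2; B=k + 4; C=1.
Set up (k + 2)·f(k+1) − (k + 3)·f(k) − (1) = 0.
From deg A=1, deg B=1, deg C=0: d=1.
Solving with deg f ≤ 1: f(k) = k/2.
So s_k = (B(k−1)f/C)·t_k = (k*(k + 3)/2)·t_k = -5*k/(2*k + 4).
Verify: -5/(k**2 + 5*k + 6) matches t_k.
s_(n+1) = 5*(-n - 1)/(2*(n + 3)) and s_(0) = 0, so S(n) = 5*(-n - 1)/(2*(n + 3)).

S(n) = \frac{5 \left(- n - 1\right)}{2 \left(n + 3\right)}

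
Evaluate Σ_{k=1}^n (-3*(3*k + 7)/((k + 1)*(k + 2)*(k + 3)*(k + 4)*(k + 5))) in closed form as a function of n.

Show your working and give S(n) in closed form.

t_(k+1)/t_k = (k + 1)*(3*k + 10)/((k + 6)*(3*k + 7)).
Take A(k)=k + 1, B(k)=k + 6, C(k)=k + 7/3.
Set up (k + 1)·f(k+1) − (k + 5)·f(k) − (k + 7/3) = 0.
From deg A=1, deg B=1, deg C=1: d=4.
Solve for f: f(k) = k*(k + 2)*(k**2 + 8*k + 19)/36 (degree 4 ≤ 4).
Certificate R = B(k−1)f/C = k*(k + 2)*(k + 5)*(k**2 + 8*k + 19)/(12*(3*k + 7)) gives s_k = k*(-k**2 - 8*k - 19)/(4*(k**3 + 8*k**2 + 19*k + 12)).
Check: Δs_k = 3*(-3*k - 7)/(k**5 + 15*k**4 + 85*k**3 + 225*k**2 + 274*k + 120). ✓
Telescope: S(n) = s_(n+1) − s_(1) = (-n**3 - 11*n**2 - 38*n - 28)/(4*(n**3 + 11*n**2 + 38*n + 40)) − (-7/40) = 3*n*(-n**2 - 11*n - 38)/(40*(n**3 + 11*n**2 + 38*n + 40)).

S(n) = 3*n*(-n**2 - 11*n - 38)/(40*(n**3 + 11*n**2 + 38*n + 40))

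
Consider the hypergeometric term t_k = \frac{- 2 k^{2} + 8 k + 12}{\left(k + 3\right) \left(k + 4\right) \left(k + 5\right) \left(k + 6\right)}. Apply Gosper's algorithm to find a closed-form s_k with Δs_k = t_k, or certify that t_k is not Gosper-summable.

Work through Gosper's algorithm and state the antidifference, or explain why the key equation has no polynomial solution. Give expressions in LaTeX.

s_k = \frac{k \left(- k^{2} + 108 k + 133\right)}{60 \left(k + 3\right) \left(k + 4\right) \left(k + 5\right)}

r(k) = (k + 3)*(4*k - (k + 1)**2 + 10)/((k + 7)*(-k**2 + 4*k + 6)) after simplifying.
Normal form (A,B,C) = (k + 3, k + 7, k**2 - 4*k - 6).
Need (k + 3)·f(k+1) − (k + 6)·f(k) = k**2 - 4*k - 6.
Bound: deg f ≤ 3.
Match coefficients ⇒ f(k) = k*(k**2 - 108*k - 133)/120.
Get s_k = R·t_k = k*(-k**2 + 108*k + 133)/(60*(k + 3)*(k + 4)*(k + 5)) with R(k) = B(k−1)f(k)/C(k) = k*(k + 6)*(k**2 - 108*k - 133)/(120*(k**2 - 4*k - 6)).
Check: Δs_k = 2*(-k**2 + 4*k + 6)/(k**4 + 18*k**3 + 119*k**2 + 342*k + 360). ✓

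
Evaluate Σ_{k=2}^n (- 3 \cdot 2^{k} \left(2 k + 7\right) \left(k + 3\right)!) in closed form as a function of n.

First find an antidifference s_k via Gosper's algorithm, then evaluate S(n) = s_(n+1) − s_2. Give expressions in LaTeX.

Ratio r(k) = 2*(k + 4)*(2*k + 9)/(2*k + 7).
Normal form (A,B,C) = (2*k + 8, 1, k + 7/2).
Solve (2*k + 8)·f(k+1) − (1)·f(k) = k + 7/2.
deg f ≤ 0 (via 1,0,1).
Solving with deg f ≤ 0: f(k) = 1/2.
R(k) = B(k−1)·f(k)/C(k) = 1/(2*k + 7); s_k = R·t_k = -3*2**k*factorial(k + 3).
Δs = -3*2**k*(2*k + 7)*factorial(k + 3), as required.
s_(n+1) = -6*2**n*factorial(n + 4) and s_(2) = -1440, so S(n) = -6*2**n*factorial(n + 4) + 1440.

S(n) = - 6 \cdot 2^{n} \left(n + 4\right)! + 1440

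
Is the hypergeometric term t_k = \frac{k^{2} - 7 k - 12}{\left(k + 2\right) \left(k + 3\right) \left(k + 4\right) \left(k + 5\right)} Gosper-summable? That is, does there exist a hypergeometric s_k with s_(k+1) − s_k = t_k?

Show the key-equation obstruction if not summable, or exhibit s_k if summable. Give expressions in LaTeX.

t_(k+1)/t_k = (k + 2)*(7*k - (k + 1)**2 + 19)/((k + 6)*(-k**2 + 7*k + 12)).
Take A(k)=k + 2, B(k)=k + 6, C(k)=k**2 - 7*k - 12.
Need (k + 2)·f(k+1) − (k + 5)·f(k) = k**2 - 7*k - 12.
Bound: deg f ≤ 3.
Solve for f: f(k) = -k*(k**2 + 15*k + 20)/6 (degree 3 ≤ 3).
Then R = B(k−1)f/C = -k*(k + 5)*(k**2 + 15*k + 20)/(6*(k**2 - 7*k - 12)), so s_k = R(k)·t_k = k*(-k**2 - 15*k - 20)/(6*(k + 2)*(k + 3)*(k + 4)).
Verify: (k**2 - 7*k - 12)/(k**4 + 14*k**3 + 71*k**2 + 154*k + 120) matches t_k.

Yes. s_k = \frac{k \left(- k^{2} - 15 k - 20\right)}{6 \left(k + 2\right) \left(k + 3\right) \left(k + 4\right)}.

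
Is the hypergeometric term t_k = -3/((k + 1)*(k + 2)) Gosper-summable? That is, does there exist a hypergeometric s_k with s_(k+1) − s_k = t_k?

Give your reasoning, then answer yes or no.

Yes. s_k = -3*k/(k + 1).

r(k) = (k + 1)/(k + 3) after simplifying.
A = k + 1, B = k + 3, C = 1.
f must satisfy (k + 1)·f(k+1) − (k + 2)·f(k) = 1.
Bound: deg f ≤ 1.
Solve for f: f(k) = k (degree 1 ≤ 1).
Get s_k = R·t_k = -3*k/(k + 1) with R(k) = B(k−1)f(k)/C(k) = k*(k + 2).
Check: Δs_k = -3/(k**2 + 3*k + 2). ✓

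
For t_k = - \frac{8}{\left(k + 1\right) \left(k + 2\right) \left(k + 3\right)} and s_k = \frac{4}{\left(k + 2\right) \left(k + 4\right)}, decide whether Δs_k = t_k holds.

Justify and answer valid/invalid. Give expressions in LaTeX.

Invalid: residual \frac{12 \left(3 k + 11\right)}{k^{5} + 15 k^{4} + 85 k^{3} + 225 k^{2} + 274 k + 120} ≠ 0.

s_(k+1) = 4/((k + 3)*(k + 5))
s_(k+1) − s_k = 4*(-2*k - 7)/(k**4 + 14*k**3 + 71*k**2 + 154*k + 120)
(s_(k+1) − s_k) − t_k = 12*(3*k + 11)/(k**5 + 15*k**4 + 85*k**3 + 225*k**2 + 274*k + 120)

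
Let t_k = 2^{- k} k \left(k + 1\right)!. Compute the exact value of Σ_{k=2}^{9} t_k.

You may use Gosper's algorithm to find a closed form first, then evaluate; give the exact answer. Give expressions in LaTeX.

Σ = 155919/2

Compute t_(k+1)/t_k: get (k + 1)*(k + 2)/(2*k).
Factor: A=k/2 + 1; B=1; C=k.
f must satisfy (k/2 + 1)·f(k+1) − (1)·f(k) = k.
Degrees (1,0,1) ⇒ d ≤ 0.
Match coefficients ⇒ f(k) = 2.
R(k) = B(k−1)·f(k)/C(k) = 2/k; s_k = R·t_k = 2**(1 - k)*factorial(k + 1).
Verify: k*factorial(k + 1)/2**k matches t_k.
Σ_(k=2)^(9) t_k = s_(10) − s_(2) = 155925/2 − (3) = 155919/2.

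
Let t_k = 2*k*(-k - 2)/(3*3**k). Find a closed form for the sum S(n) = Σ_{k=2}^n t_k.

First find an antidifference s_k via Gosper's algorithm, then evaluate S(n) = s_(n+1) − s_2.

S(n) = 3**(-n - 1)*(-4*3**n + n**2 + 5*n + 6)

t_(k+1)/t_k = (k + 1)*(k + 3)/(3*k*(k + 2)).
A = 1/3, B = 1, C = k**2 + 2*k.
Solve (1/3)·f(k+1) − (1)·f(k) = k**2 + 2*k.
From deg A=0, deg B=0, deg C=2: d=2.
Solve for f: f(k) = -3*(k + 1)*(k + 2)/2 (degree 2 ≤ 2).
Certificate R = B(k−1)f/C = -3*(k + 1)/(2*k) gives s_k = (k**2 + 3*k + 2)/3**k.
Verify: 2*k*(-k - 2)/(3*3**k) matches t_k.
Σ_(k=2)^n t_k = s_(n+1) − s_(2) = (3**(-n - 1)*(n**2 + 5*n + 6)) − (4/3), i.e. 3**(-n - 1)*(-4*3**n + n**2 + 5*n + 6).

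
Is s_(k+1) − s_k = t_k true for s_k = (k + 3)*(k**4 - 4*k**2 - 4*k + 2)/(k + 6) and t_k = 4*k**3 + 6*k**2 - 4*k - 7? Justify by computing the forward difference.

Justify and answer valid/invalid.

Invalid: residual 3*(-3*k**4 - 30*k**3 - 36*k**2 + 27*k + 44)/(k**2 + 13*k + 42) ≠ 0.

s_(k+1) = (k**5 + 8*k**4 + 18*k**3 - 37*k - 20)/(k + 7)
s_(k+1) − s_k = (4*k**5 + 49*k**4 + 152*k**3 + 85*k**2 - 178*k - 162)/(k**2 + 13*k + 42)
(s_(k+1) − s_k) − t_k = 3*(-3*k**4 - 30*k**3 - 36*k**2 + 27*k + 44)/(k**2 + 13*k + 42)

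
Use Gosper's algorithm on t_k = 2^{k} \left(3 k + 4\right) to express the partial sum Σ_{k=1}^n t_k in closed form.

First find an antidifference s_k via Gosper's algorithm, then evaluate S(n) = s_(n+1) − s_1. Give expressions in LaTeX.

S(n) = 6 \cdot 2^{n} n + 2 \cdot 2^{n} - 2

t_(k+1)/t_k = 2*(3*k + 7)/(3*k + 4).
Normal form (A,B,C) = (2, 1, k + 4/3).
Key eq: (2)·f(k+1) = (1)·f(k) + (k + 4/3).
d = 1 from the (0,0,1) case.
A polynomial solution: f(k) = (3*k - 2)/3.
Certificate R = B(k−1)f/C = (3*k - 2)/(3*k + 4) gives s_k = 2**k*(3*k - 2).
Verify: 2**k*(3*k + 4) matches t_k.
Evaluate: s_(n+1) = 2**(n + 1)*(3*n + 1); subtract s_(1) = 2 ⇒ S(n) = 6*2**n*n + 2*2**n - 2.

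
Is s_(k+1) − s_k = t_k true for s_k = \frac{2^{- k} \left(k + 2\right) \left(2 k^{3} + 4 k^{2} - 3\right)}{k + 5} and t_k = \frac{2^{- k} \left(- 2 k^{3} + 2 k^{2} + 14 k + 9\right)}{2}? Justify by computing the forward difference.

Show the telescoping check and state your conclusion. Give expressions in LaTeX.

s_(k+1) = (k + 3)*(2*(k + 1)**3 + 4*(k + 1)**2 - 3)/(2*2**k*(k + 6))
s_(k+1) − s_k = (-2*k**5 - 14*k**4 + 12*k**3 + 175*k**2 + 282*k + 117)/(2*2**k*(k**2 + 11*k + 30))
(s_(k+1) − s_k) − t_k = 3*(2*k**4 + 12*k**3 - 16*k**2 - 79*k - 51)/(2*2**k*(k**2 + 11*k + 30))

Invalid: residual \frac{3 \cdot 2^{- k} \left(2 k^{4} + 12 k^{3} - 16 k^{2} - 79 k - 51\right)}{2 \left(k^{2} + 11 k + 30\right)} ≠ 0.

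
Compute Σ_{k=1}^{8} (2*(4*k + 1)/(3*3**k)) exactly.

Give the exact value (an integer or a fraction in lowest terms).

Σ = 15296/6561

Compute t_(k+1)/t_k: get (4*k + 5)/(3*(4*k + 1)).
Normal form (A,B,C) = (1/3, 1, k + 1/4).
Solve (1/3)·f(k+1) − (1)·f(k) = k + 1/4.
Bound: deg f ≤ 1.
Match coefficients ⇒ f(k) = -3*(4*k + 3)/8.
So s_k = (B(k−1)f/C)·t_k = (-3*(4*k + 3)/(2*(4*k + 1)))·t_k = (-4*k - 3)/3**k.
Check: Δs_k = 2*(4*k + 1)/(3*3**k). ✓
Evaluate s at k=9 and k=1: -13/6561 and -7/3; difference 15296/6561.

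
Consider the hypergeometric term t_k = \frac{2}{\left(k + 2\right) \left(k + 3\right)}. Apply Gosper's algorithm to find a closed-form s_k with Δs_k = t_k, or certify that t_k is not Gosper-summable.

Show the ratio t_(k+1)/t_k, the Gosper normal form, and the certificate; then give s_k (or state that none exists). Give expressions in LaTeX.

Ratio r(k) = (k + 2)/(k + 4).
Factor: A=k + 2; B=k + 4; C=1.
Need (k + 2)·f(k+1) − (k + 3)·f(k) = 1.
d = 1 from the (1,1,0) case.
A polynomial solution: f(k) = k/2.
Certificate R = B(k−1)f/C = k*(k + 3)/2 gives s_k = k/(k + 2).
Check: Δs_k = 2/(k**2 + 5*k + 6). ✓

s_k = \frac{k}{k + 2}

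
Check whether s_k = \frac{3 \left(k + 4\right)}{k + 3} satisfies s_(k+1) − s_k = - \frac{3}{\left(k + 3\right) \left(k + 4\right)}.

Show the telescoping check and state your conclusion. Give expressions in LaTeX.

s_(k+1) = 3*(k + 5)/(k + 4)
s_(k+1) − s_k = -3/(k**2 + 7*k + 12)
(s_(k+1) − s_k) − t_k = 0

valid; difference matches t_k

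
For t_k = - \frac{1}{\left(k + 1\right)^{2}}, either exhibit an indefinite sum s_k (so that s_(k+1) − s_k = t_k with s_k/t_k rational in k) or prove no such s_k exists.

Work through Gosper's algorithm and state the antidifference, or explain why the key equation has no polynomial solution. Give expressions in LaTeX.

r(k) = (k + 1)**2/(k + 2)**2 after simplifying.
Gosper form: A/B · C(k+1)/C(k) with A=k**2 + 2*k + 1, B=k**2 + 4*k + 4, C=1.
Key eq: (k**2 + 2*k + 1)·f(k+1) = (k**2 + 2*k + 1)·f(k) + (1).
d = 0 from the (2,2,0) case.
Write f(k) = c0. Then LHS − RHS = -1, requiring -1 = 0: contradictory. No certificate.

not Gosper-summable; s_k does not exist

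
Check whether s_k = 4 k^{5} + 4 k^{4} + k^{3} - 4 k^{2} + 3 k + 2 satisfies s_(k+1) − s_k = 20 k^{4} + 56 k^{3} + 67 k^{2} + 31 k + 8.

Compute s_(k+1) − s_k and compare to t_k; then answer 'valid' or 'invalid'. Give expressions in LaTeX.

valid; difference matches t_k

s_(k+1) = 4*k**5 + 24*k**4 + 57*k**3 + 63*k**2 + 34*k + 10
s_(k+1) − s_k = 20*k**4 + 56*k**3 + 67*k**2 + 31*k + 8
(s_(k+1) − s_k) − t_k = 0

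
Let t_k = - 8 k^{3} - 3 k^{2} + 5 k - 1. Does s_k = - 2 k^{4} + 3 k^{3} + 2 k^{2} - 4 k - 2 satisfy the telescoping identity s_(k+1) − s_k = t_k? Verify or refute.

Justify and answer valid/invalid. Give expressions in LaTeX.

s_(k+1) = -2*k**4 - 5*k**3 - k**2 + k - 3
s_(k+1) − s_k = -8*k**3 - 3*k**2 + 5*k - 1
(s_(k+1) − s_k) − t_k = 0

Valid — Δs_k = t_k.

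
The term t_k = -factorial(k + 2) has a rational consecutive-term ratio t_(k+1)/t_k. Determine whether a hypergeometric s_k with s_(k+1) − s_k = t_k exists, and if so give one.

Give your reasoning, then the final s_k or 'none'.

t_(k+1)/t_k = k + 3.
Take A(k)=k + 3, B(k)=1, C(k)=1.
Solve (k + 3)·f(k+1) − (1)·f(k) = 1.
Degrees (1,0,0) ⇒ d ≤ -1.
Negative degree bound (-1): no f exists, t_k not Gosper-summable.

none — t_k is not Gosper-summable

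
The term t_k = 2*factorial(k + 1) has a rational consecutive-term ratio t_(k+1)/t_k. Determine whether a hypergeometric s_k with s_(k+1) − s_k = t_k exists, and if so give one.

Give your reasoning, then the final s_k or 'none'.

not Gosper-summable; s_k does not exist

Compute t_(k+1)/t_k: get k + 2.
Factor: A=k + 2; B=1; C=1.
Need (k + 2)·f(k+1) − (1)·f(k) = 1.
Bound: deg f ≤ -1.
Bound -1 < 0, so the key equation has no polynomial solution.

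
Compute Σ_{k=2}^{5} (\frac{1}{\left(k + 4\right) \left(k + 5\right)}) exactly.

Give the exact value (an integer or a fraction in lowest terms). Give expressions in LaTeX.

r(k) = (k + 4)/(k + 6) after simplifying.
Factor: A=k + 4; B=k + 6; C=1.
f must satisfy (k + 4)·f(k+1) − (k + 5)·f(k) = 1.
deg f ≤ 1 (via 1,1,0).
A polynomial solution: f(k) = k/4.
Get s_k = R·t_k = k/(4*(k + 4)) with R(k) = B(k−1)f(k)/C(k) = k*(k + 5)/4.
Δs = 1/(k**2 + 9*k + 20), as required.
Sum = s_(6) − s_(2); s_(6) = 3/20, s_(2) = 1/12 ⇒ 1/15.

Σ = 1/15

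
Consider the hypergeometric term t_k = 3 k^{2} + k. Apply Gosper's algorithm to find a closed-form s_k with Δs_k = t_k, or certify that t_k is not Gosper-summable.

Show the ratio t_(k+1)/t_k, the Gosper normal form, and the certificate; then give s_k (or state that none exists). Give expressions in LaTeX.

s_k = k^{2} \left(k - 1\right)

Ratio r(k) = (k + 3*(k + 1)**2 + 1)/(k*(3*k + 1)).
So A=1 and B=1, with C=k**2 + k/3.
Need (1)·f(k+1) − (1)·f(k) = k**2 + k/3.
From deg A=0, deg B=0, deg C=2: d=3.
Match coefficients ⇒ f(k) = k**2*(k - 1)/3.
Certificate R = B(k−1)f/C = k*(k - 1)/(3*k + 1) gives s_k = k**2*(k - 1).
Verify: k*(3*k + 1) matches t_k.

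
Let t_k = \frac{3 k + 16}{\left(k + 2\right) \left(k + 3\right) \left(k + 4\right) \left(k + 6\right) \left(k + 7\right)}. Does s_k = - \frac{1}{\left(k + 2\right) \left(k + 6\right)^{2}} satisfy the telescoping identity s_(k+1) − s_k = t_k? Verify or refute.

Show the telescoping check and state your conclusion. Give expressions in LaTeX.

s_(k+1) = -1/((k + 3)*(k + 7)**2)
s_(k+1) − s_k = -1/((k + 3)*(k + 7)**2) + 1/((k + 2)*(k + 6)**2)
(s_(k+1) − s_k) − t_k = 3*(-4*k**2 - 45*k - 124)/(k**7 + 35*k**6 + 513*k**5 + 4069*k**4 + 18794*k**3 + 50340*k**2 + 72072*k + 42336)

Invalid: residual \frac{3 \left(- 4 k^{2} - 45 k - 124\right)}{k^{7} + 35 k^{6} + 513 k^{5} + 4069 k^{4} + 18794 k^{3} + 50340 k^{2} + 72072 k + 42336} ≠ 0.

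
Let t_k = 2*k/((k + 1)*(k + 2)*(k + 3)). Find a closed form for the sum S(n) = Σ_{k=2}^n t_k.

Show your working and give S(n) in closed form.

t_(k+1)/t_k = (k + 1)**2/(k*(k + 4)).
Take A(k)=k + 1, B(k)=k + 4, C(k)=k.
f must satisfy (k + 1)·f(k+1) − (k + 3)·f(k) = k.
Bound: deg f ≤ 2.
Match coefficients ⇒ f(k) = k*(k - 1)/4.
R(k) = B(k−1)·f(k)/C(k) = (k - 1)*(k + 3)/4; s_k = R·t_k = k*(k - 1)/(2*(k + 1)*(k + 2)).
Verify: 2*k/(k**3 + 6*k**2 + 11*k + 6) matches t_k.
s_(n+1) = n*(n + 1)/(2*(n**2 + 5*n + 6)) and s_(2) = 1/12, so S(n) = (5*n**2 + n - 6)/(12*(n**2 + 5*n + 6)).

S(n) = (5*n**2 + n - 6)/(12*(n**2 + 5*n + 6))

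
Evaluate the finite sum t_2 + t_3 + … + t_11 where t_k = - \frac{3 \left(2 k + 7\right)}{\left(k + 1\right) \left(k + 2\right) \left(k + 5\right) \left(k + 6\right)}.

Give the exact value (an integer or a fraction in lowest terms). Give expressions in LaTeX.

t_(k+1)/t_k = (k + 1)*(k + 5)*(2*k + 9)/((k + 3)*(k + 7)*(2*k + 7)).
Take A(k)=k + 1, B(k)=k + 7, C(k)=k**3 + 21*k**2/2 + 73*k/2 + 42.
Set up (k + 1)·f(k+1) − (k + 6)·f(k) − (k**3 + 21*k**2/2 + 73*k/2 + 42) = 0.
Degrees (1,1,3) ⇒ d ≤ 5.
Solve for f: f(k) = k*(k + 2)*(k + 3)*(k + 4)*(k + 6)/10 (degree 5 ≤ 5).
R(k) = B(k−1)·f(k)/C(k) = k*(k + 2)*(k + 6)**2/(5*(2*k + 7)); s_k = R·t_k = 3*k*(-k - 6)/(5*(k**2 + 6*k + 5)).
Verify: 3*(-2*k - 7)/(k**4 + 14*k**3 + 65*k**2 + 112*k + 60) matches t_k.
Σ_(k=2)^(11) t_k = s_(12) − s_(2) = -648/1105 − (-16/35) = -200/1547.

Σ = -200/1547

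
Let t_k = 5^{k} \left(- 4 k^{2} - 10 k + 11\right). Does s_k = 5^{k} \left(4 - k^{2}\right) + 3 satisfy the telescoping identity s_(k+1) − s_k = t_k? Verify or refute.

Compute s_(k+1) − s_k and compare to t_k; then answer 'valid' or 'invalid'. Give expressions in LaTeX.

s_(k+1) = 5**(k + 1)*(4 - (k + 1)**2) + 3
s_(k+1) − s_k = 5**k*(-4*k**2 - 10*k + 11)
(s_(k+1) − s_k) − t_k = 0

Valid: the claim telescopes to t_k.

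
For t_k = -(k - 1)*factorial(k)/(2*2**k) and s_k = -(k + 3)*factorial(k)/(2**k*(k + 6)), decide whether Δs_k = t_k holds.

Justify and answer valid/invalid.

Invalid: residual 3*(k**2 + 5*k - 8)*factorial(k)/(2*2**k*(k + 6)*(k + 7)) ≠ 0.

s_(k+1) = -(k + 4)*factorial(k + 1)/(2*2**k*(k + 7))
s_(k+1) − s_k = -(k**3 + 9*k**2 + 14*k - 18)*factorial(k)/(2*2**k*(k + 6)*(k + 7))
(s_(k+1) − s_k) − t_k = 3*(k**2 + 5*k - 8)*factorial(k)/(2*2**k*(k + 6)*(k + 7))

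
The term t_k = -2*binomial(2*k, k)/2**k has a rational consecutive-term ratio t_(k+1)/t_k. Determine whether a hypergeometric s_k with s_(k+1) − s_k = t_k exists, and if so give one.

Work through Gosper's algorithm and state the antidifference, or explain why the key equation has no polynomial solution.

no hypergeometric antidifference exists

Compute t_(k+1)/t_k: get (2*k + 1)/(k + 1).
Normal form (A,B,C) = (2*k + 1, k + 1, 1).
Solve (2*k + 1)·f(k+1) − (k)·f(k) = 1.
Degrees (1,1,0) ⇒ d ≤ -1.
Bound -1 < 0, so the key equation has no polynomial solution.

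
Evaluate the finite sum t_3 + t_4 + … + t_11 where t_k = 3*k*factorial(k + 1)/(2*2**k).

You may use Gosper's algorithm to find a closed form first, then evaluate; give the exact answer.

r(k) = (k + 1)*(k + 2)/(2*k) after simplifying.
Factor: A=k/2 + 1; B=1; C=k.
Key eq: (k/2 + 1)·f(k+1) = (1)·f(k) + (k).
Degrees (1,0,1) ⇒ d ≤ 0.
Coefficient equations give f(k) = 2.
Certificate R = B(k−1)f/C = 2/k gives s_k = 3*factorial(k + 1)/2**k.
Δs = 3*k*factorial(k + 1)/(2*2**k), as required.
Evaluate s at k=12 and k=3: 18243225/4 and 9; difference 18243189/4.

Σ = 18243189/4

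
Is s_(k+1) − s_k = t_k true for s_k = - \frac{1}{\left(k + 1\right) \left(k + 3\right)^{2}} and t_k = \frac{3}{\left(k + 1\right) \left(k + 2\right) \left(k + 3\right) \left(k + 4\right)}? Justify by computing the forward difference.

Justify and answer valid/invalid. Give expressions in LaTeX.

Invalid: residual \frac{- 4 k - 13}{k^{6} + 17 k^{5} + 117 k^{4} + 415 k^{3} + 794 k^{2} + 768 k + 288} ≠ 0.

s_(k+1) = -1/((k + 2)*(k + 4)**2)
s_(k+1) − s_k = -1/((k + 2)*(k + 4)**2) + 1/((k + 1)*(k + 3)**2)
(s_(k+1) − s_k) − t_k = (-4*k - 13)/(k**6 + 17*k**5 + 117*k**4 + 415*k**3 + 794*k**2 + 768*k + 288)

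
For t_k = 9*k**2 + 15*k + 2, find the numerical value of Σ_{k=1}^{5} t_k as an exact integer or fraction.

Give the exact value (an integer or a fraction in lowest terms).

Σ = 730

Ratio r(k) = (9*k**2 + 33*k + 26)/(9*k**2 + 15*k + 2).
Normal form (A,B,C) = (1, 1, k**2 + 5*k/3 + 2/9).
f must satisfy (1)·f(k+1) − (1)·f(k) = k**2 + 5*k/3 + 2/9.
From deg A=0, deg B=0, deg C=2: d=3.
Solve for f: f(k) = k*(3*k**2 + 3*k - 4)/9 (degree 3 ≤ 3).
Certificate R = B(k−1)f/C = k*(3*k**2 + 3*k - 4)/(9*k**2 + 15*k + 2) gives s_k = k*(3*k**2 + 3*k - 4).
s_(k+1) − s_k = 9*k**2 + 15*k + 2 = t_k.
Σ_(k=1)^(5) t_k = s_(6) − s_(1) = 732 − (2) = 730.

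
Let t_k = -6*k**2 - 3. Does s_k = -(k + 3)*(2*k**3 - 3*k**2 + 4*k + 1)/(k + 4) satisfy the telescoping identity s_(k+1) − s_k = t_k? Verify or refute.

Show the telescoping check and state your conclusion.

s_(k+1) = (-2*k**4 - 11*k**3 - 16*k**2 - 20*k - 16)/(k + 5)
s_(k+1) − s_k = (-6*k**4 - 50*k**3 - 96*k**2 - 28*k - 49)/(k**2 + 9*k + 20)
(s_(k+1) − s_k) − t_k = (4*k**3 + 27*k**2 - k + 11)/(k**2 + 9*k + 20)

Invalid: residual (4*k**3 + 27*k**2 - k + 11)/(k**2 + 9*k + 20) ≠ 0.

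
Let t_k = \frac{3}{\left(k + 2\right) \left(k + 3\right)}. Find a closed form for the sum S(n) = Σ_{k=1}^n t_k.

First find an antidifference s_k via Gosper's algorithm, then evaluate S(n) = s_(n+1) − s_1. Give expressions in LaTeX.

Step 1: r(k) = (k + 2)/(k + 4).
So A=k + 2 and B=k + 4, with C=1.
Set up (k + 2)·f(k+1) − (k + 3)·f(k) − (1) = 0.
Degrees (1,1,0) ⇒ d ≤ 1.
Match coefficients ⇒ f(k) = k/2.
Get s_k = R·t_k = 3*k/(2*(k + 2)) with R(k) = B(k−1)f(k)/C(k) = k*(k + 3)/2.
Verify: 3/(k**2 + 5*k + 6) matches t_k.
Σ_(k=1)^n t_k = s_(n+1) − s_(1) = (3*(n + 1)/(2*(n + 3))) − (1/2), i.e. n/(n + 3).

S(n) = \frac{n}{n + 3}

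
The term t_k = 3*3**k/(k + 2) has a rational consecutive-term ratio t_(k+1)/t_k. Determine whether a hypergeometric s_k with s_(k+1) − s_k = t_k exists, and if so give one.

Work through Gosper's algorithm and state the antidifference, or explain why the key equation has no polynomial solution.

none — t_k is not Gosper-summable

Ratio r(k) = 3*(k + 2)/(k + 3).
Normal form (A,B,C) = (3*k + 6, k + 3, 1).
Solve (3*k + 6)·f(k+1) − (k + 2)·f(k) = 1.
Degrees (1,1,0) ⇒ d ≤ -1.
d = -1 < 0 ⇒ no nonzero polynomial f; not summable.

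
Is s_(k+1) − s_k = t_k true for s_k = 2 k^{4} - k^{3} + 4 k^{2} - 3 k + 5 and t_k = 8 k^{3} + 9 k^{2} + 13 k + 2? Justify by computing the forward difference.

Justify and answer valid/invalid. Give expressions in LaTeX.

valid (s_(k+1) − s_k reduces to t_k)

s_(k+1) = 2*k**4 + 7*k**3 + 13*k**2 + 10*k + 7
s_(k+1) − s_k = 8*k**3 + 9*k**2 + 13*k + 2
(s_(k+1) − s_k) − t_k = 0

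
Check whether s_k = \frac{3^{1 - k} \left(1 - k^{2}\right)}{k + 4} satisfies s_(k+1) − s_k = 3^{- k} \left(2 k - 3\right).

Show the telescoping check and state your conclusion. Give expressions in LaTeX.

s_(k+1) = (1 - (k + 1)**2)/(3**k*(k + 5))
s_(k+1) − s_k = (2*k**3 + 9*k**2 - 11*k - 15)/(3**k*(k**2 + 9*k + 20))
(s_(k+1) − s_k) − t_k = 3*(-2*k**2 - 8*k + 15)/(3**k*(k**2 + 9*k + 20))

Invalid: residual \frac{3 \cdot 3^{- k} \left(- 2 k^{2} - 8 k + 15\right)}{k^{2} + 9 k + 20} ≠ 0.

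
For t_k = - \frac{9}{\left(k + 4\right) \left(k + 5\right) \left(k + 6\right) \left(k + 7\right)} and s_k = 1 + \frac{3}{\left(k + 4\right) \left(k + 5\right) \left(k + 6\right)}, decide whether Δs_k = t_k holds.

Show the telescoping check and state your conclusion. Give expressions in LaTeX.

valid; difference matches t_k

s_(k+1) = 1 + 3/((k + 5)*(k + 6)*(k + 7))
s_(k+1) − s_k = -9/((k + 4)*(k + 5)*(k + 6)*(k + 7))
(s_(k+1) − s_k) − t_k = 0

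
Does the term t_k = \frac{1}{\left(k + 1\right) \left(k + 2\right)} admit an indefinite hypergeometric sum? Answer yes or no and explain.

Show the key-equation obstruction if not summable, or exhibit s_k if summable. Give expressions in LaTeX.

Yes. s_k = \frac{k}{k + 1}.

t_(k+1)/t_k = (k + 1)/(k + 3).
Normal form (A,B,C) = (k + 1, k + 3, 1).
Need (k + 1)·f(k+1) − (k + 2)·f(k) = 1.
Degrees (1,1,0) ⇒ d ≤ 1.
Match coefficients ⇒ f(k) = k.
Get s_k = R·t_k = k/(k + 1) with R(k) = B(k−1)f(k)/C(k) = k*(k + 2).
Δs = 1/(k**2 + 3*k + 2), as required.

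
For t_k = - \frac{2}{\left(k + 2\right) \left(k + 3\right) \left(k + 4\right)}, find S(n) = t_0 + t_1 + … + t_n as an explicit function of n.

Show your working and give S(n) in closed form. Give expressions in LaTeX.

The ratio is (k + 2)/(k + 5).
A = k + 2, B = k + 5, C = 1.
Solve (k + 2)·f(k+1) − (k + 4)·f(k) = 1.
Bound: deg f ≤ 2.
Solve for f: f(k) = k*(k + 5)/12 (degree 2 ≤ 2).
R(k) = B(k−1)·f(k)/C(k) = k*(k + 4)*(k + 5)/12; s_k = R·t_k = k*(-k - 5)/(6*(k + 2)*(k + 3)).
Check: Δs_k = -2/(k**3 + 9*k**2 + 26*k + 24). ✓
Evaluate: s_(n+1) = (-n**2 - 7*n - 6)/(6*(n**2 + 7*n + 12)); subtract s_(0) = 0 ⇒ S(n) = (-n**2 - 7*n - 6)/(6*(n**2 + 7*n + 12)).

S(n) = \frac{- n^{2} - 7 n - 6}{6 \left(n^{2} + 7 n + 12\right)}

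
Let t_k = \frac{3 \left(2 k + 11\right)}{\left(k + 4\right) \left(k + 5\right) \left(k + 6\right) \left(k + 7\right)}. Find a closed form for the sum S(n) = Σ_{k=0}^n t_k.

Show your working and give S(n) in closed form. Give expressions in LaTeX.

The ratio is (k + 4)*(2*k + 13)/((k + 8)*(2*k + 11)).
Take A(k)=k + 4, B(k)=k + 8, C(k)=k + 11/2.
Set up (k + 4)·f(k+1) − (k + 7)·f(k) − (k + 11/2) = 0.
Bound: deg f ≤ 3.
Match coefficients ⇒ f(k) = k*(k + 5)*(k + 10)/48.
Certificate R = B(k−1)f/C = k*(k + 5)*(k + 7)*(k + 10)/(24*(2*k + 11)) gives s_k = k*(k + 10)/(8*(k**2 + 10*k + 24)).
Verify: 3*(2*k + 11)/(k**4 + 22*k**3 + 179*k**2 + 638*k + 840) matches t_k.
Σ_(k=0)^n t_k = s_(n+1) − s_(0) = ((n**2 + 12*n + 11)/(8*(n**2 + 12*n + 35))) − (0), i.e. (n**2 + 12*n + 11)/(8*(n**2 + 12*n + 35)).

S(n) = \frac{n^{2} + 12 n + 11}{8 \left(n^{2} + 12 n + 35\right)}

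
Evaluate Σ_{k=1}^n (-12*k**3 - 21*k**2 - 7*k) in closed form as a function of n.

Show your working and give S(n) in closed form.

S(n) = n*(-3*n**3 - 13*n**2 - 17*n - 7)

Step 1: r(k) = (12*k**3 + 57*k**2 + 85*k + 40)/(k*(12*k**2 + 21*k + 7)).
A = 1, B = 1, C = k**3 + 7*k**2/4 + 7*k/12.
Key eq: (1)·f(k+1) = (1)·f(k) + (k**3 + 7*k**2/4 + 7*k/12).
deg f ≤ 4 (via 0,0,3).
Solving with deg f ≤ 4: f(k) = k**2*(k - 1)*(3*k + 4)/12.
Get s_k = R·t_k = k**2*(-3*k**2 - k + 4) with R(k) = B(k−1)f(k)/C(k) = k*(k - 1)*(3*k + 4)/(12*k**2 + 21*k + 7).
s_(k+1) − s_k = k*(-12*k**2 - 21*k - 7) = t_k.
s_(n+1) = n*(-3*n**3 - 13*n**2 - 17*n - 7) and s_(1) = 0, so S(n) = n*(-3*n**3 - 13*n**2 - 17*n - 7).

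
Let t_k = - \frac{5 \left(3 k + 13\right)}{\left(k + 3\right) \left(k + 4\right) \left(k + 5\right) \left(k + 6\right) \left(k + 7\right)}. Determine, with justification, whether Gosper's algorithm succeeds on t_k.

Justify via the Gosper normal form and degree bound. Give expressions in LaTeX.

Yes. s_k = \frac{k \left(- k^{2} - 14 k - 63\right)}{18 \left(k^{3} + 14 k^{2} + 63 k + 90\right)}.

t_(k+1)/t_k = (k + 3)*(3*k + 16)/((k + 8)*(3*k + 13)).
Factor: A=k + 3; B=k + 8; C=k + 13/3.
Key eq: (k + 3)·f(k+1) = (k + 7)·f(k) + (k + 13/3).
deg f ≤ 4 (via 1,1,1).
A polynomial solution: f(k) = k*(k + 4)*(k**2 + 14*k + 63)/270.
Then R = B(k−1)f/C = k*(k + 4)*(k + 7)*(k**2 + 14*k + 63)/(90*(3*k + 13)), so s_k = R(k)·t_k = k*(-k**2 - 14*k - 63)/(18*(k**3 + 14*k**2 + 63*k + 90)).
Δs = 5*(-3*k - 13)/(k**5 + 25*k**4 + 245*k**3 + 1175*k**2 + 2754*k + 2520), as required.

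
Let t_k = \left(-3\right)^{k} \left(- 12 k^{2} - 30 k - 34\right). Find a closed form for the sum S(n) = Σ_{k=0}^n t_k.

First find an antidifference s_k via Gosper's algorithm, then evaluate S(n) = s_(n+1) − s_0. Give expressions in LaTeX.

S(n) = - 9 \left(-3\right)^{n} n^{2} - 27 \left(-3\right)^{n} n - 30 \left(-3\right)^{n} - 4

Ratio r(k) = 3*(-6*k**2 - 27*k - 38)/(6*k**2 + 15*k + 17).
Normal form (A,B,C) = (-3, 1, k**2 + 5*k/2 + 17/6).
Key eq: (-3)·f(k+1) = (1)·f(k) + (k**2 + 5*k/2 + 17/6).
deg f ≤ 2 (via 0,0,2).
Solving with deg f ≤ 2: f(k) = -(3*k**2 + 3*k + 4)/12.
So s_k = (B(k−1)f/C)·t_k = (-(3*k**2 + 3*k + 4)/(2*(6*k**2 + 15*k + 17)))·t_k = (-3)**k*(3*k**2 + 3*k + 4).
Check: Δs_k = (-3)**k*(-12*k**2 - 30*k - 34). ✓
Σ_(k=0)^n t_k = s_(n+1) − s_(0) = ((-3)**(n + 1)*(3*n**2 + 9*n + 10)) − (4), i.e. -9*(-3)**n*n**2 - 27*(-3)**n*n - 30*(-3)**n - 4.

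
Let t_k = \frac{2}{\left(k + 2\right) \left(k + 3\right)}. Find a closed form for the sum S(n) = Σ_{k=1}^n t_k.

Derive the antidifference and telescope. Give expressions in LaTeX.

t_(k+1)/t_k = (k + 2)/(k + 4).
So A=k + 2 and B=k + 4, with C=1.
f must satisfy (k + 2)·f(k+1) − (k + 3)·f(k) = 1.
deg f ≤ 1 (via 1,1,0).
Match coefficients ⇒ f(k) = k/2.
R(k) = B(k−1)·f(k)/C(k) = k*(k + 3)/2; s_k = R·t_k = k/(k + 2).
Verify: 2/(k**2 + 5*k + 6) matches t_k.
Evaluate: s_(n+1) = (n + 1)/(n + 3); subtract s_(1) = 1/3 ⇒ S(n) = 2*n/(3*(n + 3)).

S(n) = \frac{2 n}{3 \left(n + 3\right)}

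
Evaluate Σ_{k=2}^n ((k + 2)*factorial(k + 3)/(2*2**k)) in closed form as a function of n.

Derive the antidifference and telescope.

t_(k+1)/t_k = (k + 3)*(k + 4)/(2*(k + 2)).
Gosper form: A/B · C(k+1)/C(k) with A=k/2 + 2, B=1, C=k + 2.
Need (k/2 + 2)·f(k+1) − (1)·f(k) = k + 2.
Bound: deg f ≤ 0.
Match coefficients ⇒ f(k) = 2.
Get s_k = R·t_k = factorial(k + 3)/2**k with R(k) = B(k−1)f(k)/C(k) = 2/(k + 2).
s_(k+1) − s_k = (k + 2)*factorial(k + 3)/(2*2**k) = t_k.
s_(n+1) = 2**(-n - 1)*factorial(n + 4) and s_(2) = 30, so S(n) = -30 + factorial(n + 4)/(2*2**n).

S(n) = -30 + factorial(n + 4)/(2*2**n)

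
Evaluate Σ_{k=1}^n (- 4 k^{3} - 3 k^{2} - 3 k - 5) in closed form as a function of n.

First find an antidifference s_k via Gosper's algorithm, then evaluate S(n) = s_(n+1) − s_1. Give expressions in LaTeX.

S(n) = n \left(- n^{3} - 3 n^{2} - 4 n - 7\right)

Compute t_(k+1)/t_k: get (4*k**3 + 15*k**2 + 21*k + 15)/(4*k**3 + 3*k**2 + 3*k + 5).
Take A(k)=1, B(k)=1, C(k)=k**3 + 3*k**2/4 + 3*k/4 + 5/4.
Set up (1)·f(k+1) − (1)·f(k) − (k**3 + 3*k**2/4 + 3*k/4 + 5/4) = 0.
Degrees (0,0,3) ⇒ d ≤ 4.
Solve for f: f(k) = k*(k**3 - k**2 + k + 4)/4 (degree 4 ≤ 4).
Then R = B(k−1)f/C = k*(k**3 - k**2 + k + 4)/(4*k**3 + 3*k**2 + 3*k + 5), so s_k = R(k)·t_k = k*(-k**3 + k**2 - k - 4).
Check: Δs_k = -4*k**3 - 3*k**2 - 3*k - 5. ✓
Σ_(k=1)^n t_k = s_(n+1) − s_(1) = (-n**4 - 3*n**3 - 4*n**2 - 7*n - 5) − (-5), i.e. n*(-n**3 - 3*n**2 - 4*n - 7).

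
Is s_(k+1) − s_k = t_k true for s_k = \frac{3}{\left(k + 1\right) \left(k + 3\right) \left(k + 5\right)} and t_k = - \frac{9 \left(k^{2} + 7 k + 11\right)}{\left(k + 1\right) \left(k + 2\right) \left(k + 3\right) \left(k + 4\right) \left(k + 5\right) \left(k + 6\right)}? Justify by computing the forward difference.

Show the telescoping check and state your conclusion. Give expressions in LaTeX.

s_(k+1) = 3/((k + 2)*(k + 4)*(k + 6))
s_(k+1) − s_k = 3/((k + 2)*(k + 4)*(k + 6)) - 3/((k + 1)*(k + 3)*(k + 5))
(s_(k+1) − s_k) − t_k = 0

valid (s_(k+1) − s_k reduces to t_k)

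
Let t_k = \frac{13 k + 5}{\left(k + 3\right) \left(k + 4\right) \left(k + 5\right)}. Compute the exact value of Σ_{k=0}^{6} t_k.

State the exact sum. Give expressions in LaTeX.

Σ = 133/165

Ratio r(k) = (k + 3)*(13*k + 18)/((k + 6)*(13*k + 5)).
Normal form (A,B,C) = (k + 3, k + 6, k + 5/13).
Set up (k + 3)·f(k+1) − (k + 5)·f(k) − (k + 5/13) = 0.
Degrees (1,1,1) ⇒ d ≤ 2.
Coefficient equations give f(k) = k*(11*k - 1)/78.
Get s_k = R·t_k = k*(11*k - 1)/(6*(k + 3)*(k + 4)) with R(k) = B(k−1)f(k)/C(k) = k*(k + 5)*(11*k - 1)/(6*(13*k + 5)).
Verify: (13*k + 5)/(k**3 + 12*k**2 + 47*k + 60) matches t_k.
Σ_(k=0)^(6) t_k = s_(7) − s_(0) = 133/165 − (0) = 133/165.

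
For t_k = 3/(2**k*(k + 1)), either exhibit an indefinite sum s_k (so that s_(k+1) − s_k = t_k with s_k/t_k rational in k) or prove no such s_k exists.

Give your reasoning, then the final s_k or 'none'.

r(k) = (k + 1)/(2*(k + 2)) after simplifying.
So A=k/2 + 1/2 and B=k + 2, with C=1.
Set up (k/2 + 1/2)·f(k+1) − (k + 1)·f(k) − (1) = 0.
deg f ≤ -1 (via 1,1,0).
Negative degree bound (-1): no f exists, t_k not Gosper-summable.

not Gosper-summable; s_k does not exist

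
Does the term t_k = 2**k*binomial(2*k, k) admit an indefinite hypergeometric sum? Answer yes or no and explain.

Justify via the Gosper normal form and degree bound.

No — negative degree bound, so no certificate f.

r(k) = 4*(2*k + 1)/(k + 1) after simplifying.
Gosper form: A/B · C(k+1)/C(k) with A=8*k + 4, B=k + 1, C=1.
Need (8*k + 4)·f(k+1) − (k)·f(k) = 1.
Bound: deg f ≤ -1.
d = -1 < 0 ⇒ no nonzero polynomial f; not summable.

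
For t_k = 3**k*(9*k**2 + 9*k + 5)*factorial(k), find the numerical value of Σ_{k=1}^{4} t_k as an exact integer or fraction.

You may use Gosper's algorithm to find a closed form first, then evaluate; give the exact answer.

Σ = 379077

The ratio is 3*(9*k**3 + 36*k**2 + 50*k + 23)/(9*k**2 + 9*k + 5).
A = 3*k + 3, B = 1, C = k**2 + k + 5/9.
Key eq: (3*k + 3)·f(k+1) = (1)·f(k) + (k**2 + k + 5/9).
Bound: deg f ≤ 1.
Solving with deg f ≤ 1: f(k) = (3*k - 2)/9.
R(k) = B(k−1)·f(k)/C(k) = (3*k - 2)/(9*k**2 + 9*k + 5); s_k = R·t_k = 3**k*(3*k - 2)*factorial(k).
Verify: 3**k*(9*k**2 + 9*k + 5)*factorial(k) matches t_k.
Evaluate s at k=5 and k=1: 379080 and 3; difference 379077.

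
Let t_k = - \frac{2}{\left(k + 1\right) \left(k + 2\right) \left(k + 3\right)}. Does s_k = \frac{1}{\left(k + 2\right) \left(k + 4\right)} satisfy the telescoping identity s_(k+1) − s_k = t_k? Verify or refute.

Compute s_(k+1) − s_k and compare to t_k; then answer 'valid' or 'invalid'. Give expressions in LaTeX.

Invalid: residual \frac{3 \left(3 k + 11\right)}{k^{5} + 15 k^{4} + 85 k^{3} + 225 k^{2} + 274 k + 120} ≠ 0.

s_(k+1) = 1/((k + 3)*(k + 5))
s_(k+1) − s_k = (-2*k - 7)/(k**4 + 14*k**3 + 71*k**2 + 154*k + 120)
(s_(k+1) − s_k) − t_k = 3*(3*k + 11)/(k**5 + 15*k**4 + 85*k**3 + 225*k**2 + 274*k + 120)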